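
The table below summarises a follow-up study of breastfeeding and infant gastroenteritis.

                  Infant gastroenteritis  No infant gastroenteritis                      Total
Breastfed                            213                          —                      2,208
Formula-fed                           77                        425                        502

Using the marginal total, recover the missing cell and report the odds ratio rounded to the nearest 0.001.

0.589

The missing cell is in the exposed row: 2208 − 213 = 1995.
So a = 213, b = 1995, c = 77, d = 425.
OR = (a·d)/(b·c) = (213 × 425) / (1995 × 77) = 90525 / 153615 = 0.58930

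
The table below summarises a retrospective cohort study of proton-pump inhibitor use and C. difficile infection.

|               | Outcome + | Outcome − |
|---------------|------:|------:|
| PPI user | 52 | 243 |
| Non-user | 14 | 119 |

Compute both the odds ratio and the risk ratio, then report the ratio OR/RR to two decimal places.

1.09

Cells: a = 52, b = 243, c = 14, d = 119.
OR = (52·119)/(243·14) = 6188/3402 = 1.81893
Risk in exposed = 52/295 = 0.17627; risk in unexposed = 14/133 = 0.10526; RR = 1.67458
OR/RR = 1.81893 / 1.67458 = 1.08620
The outcome is not rare, so the OR lies further from 1 than the RR.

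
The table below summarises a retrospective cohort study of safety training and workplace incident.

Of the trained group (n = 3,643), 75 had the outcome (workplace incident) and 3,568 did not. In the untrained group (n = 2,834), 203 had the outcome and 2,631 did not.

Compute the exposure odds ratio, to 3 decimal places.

From the description: a = 75, b = 3568, c = 203, d = 2631.
OR = (a·d)/(b·c) = (75 × 2631) / (3568 × 203) = 197325 / 724304 = 0.27243
Exposure is associated with lower odds of workplace incident (OR = 0.27 < 1).

0.272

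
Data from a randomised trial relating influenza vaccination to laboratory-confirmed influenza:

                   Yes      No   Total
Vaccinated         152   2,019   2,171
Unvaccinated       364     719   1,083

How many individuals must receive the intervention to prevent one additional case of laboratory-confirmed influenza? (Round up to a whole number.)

4

Risk in treated group = 152/2171 = 0.07001; risk in control = 364/1083 = 0.33610.
Absolute risk reduction = 0.33610 − 0.07001 = 0.26609
NNT = 1 / ARR = 1 / 0.26609 = 3.758 → round up → 4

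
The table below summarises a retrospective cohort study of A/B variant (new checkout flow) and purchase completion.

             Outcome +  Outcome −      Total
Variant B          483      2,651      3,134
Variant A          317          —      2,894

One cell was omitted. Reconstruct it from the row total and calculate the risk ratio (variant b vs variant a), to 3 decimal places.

The missing cell is in the unexposed row: 2894 − 317 = 2577.
So a = 483, b = 2651, c = 317, d = 2577.
RR = [a/(a+b)] / [c/(c+d)] = (483/3134) / (317/2894) = 0.15412/0.10954 = 1.40698

1.407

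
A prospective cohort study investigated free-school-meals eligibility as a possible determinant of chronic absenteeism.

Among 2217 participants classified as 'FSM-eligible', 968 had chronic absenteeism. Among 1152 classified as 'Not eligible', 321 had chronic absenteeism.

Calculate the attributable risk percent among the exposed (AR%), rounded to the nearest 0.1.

36.2

From the description: a = 968, b = 1249, c = 321, d = 831.
Risk in exposed = 968/2217 = 0.43663; risk in unexposed = 321/1152 = 0.27865.
RR = 0.43663/0.27865 = 1.56696
AR% = (RR − 1)/RR × 100 = (1.56696 − 1)/1.56696 × 100 = 36.1820%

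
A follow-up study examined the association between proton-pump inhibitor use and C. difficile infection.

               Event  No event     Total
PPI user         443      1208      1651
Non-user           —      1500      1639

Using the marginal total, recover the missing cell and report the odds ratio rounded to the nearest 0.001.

3.957

The missing cell is in the unexposed row: 1639 − 1500 = 139.
So a = 443, b = 1208, c = 139, d = 1500.
OR = (a·d)/(b·c) = (443 × 1500) / (1208 × 139) = 664500 / 167912 = 3.95743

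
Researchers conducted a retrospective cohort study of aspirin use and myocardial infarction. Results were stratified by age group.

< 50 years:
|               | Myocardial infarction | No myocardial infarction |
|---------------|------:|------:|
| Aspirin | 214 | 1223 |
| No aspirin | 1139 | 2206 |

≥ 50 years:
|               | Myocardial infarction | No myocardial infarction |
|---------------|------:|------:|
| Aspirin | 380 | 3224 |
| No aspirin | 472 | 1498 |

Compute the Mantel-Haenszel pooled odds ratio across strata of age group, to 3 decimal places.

0.356

OR_MH = Σ(aᵢdᵢ/nᵢ) / Σ(bᵢcᵢ/nᵢ), where nᵢ is the stratum total.
Stratum 1 (< 50 years): n = 4782; a·d/n = 214·2206/4782 = 98.7210; b·c/n = 1223·1139/4782 = 291.3001
Stratum 2 (≥ 50 years): n = 5574; a·d/n = 380·1498/5574 = 102.1241; b·c/n = 3224·472/5574 = 273.0047
OR_MH = (98.7210 + 102.1241) / (291.3001 + 273.0047) = 200.8452 / 564.3047 = 0.35592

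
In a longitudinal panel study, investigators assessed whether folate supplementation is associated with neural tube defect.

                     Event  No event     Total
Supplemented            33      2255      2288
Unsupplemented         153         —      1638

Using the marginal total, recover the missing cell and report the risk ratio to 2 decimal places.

The missing cell is in the unexposed row: 1638 − 153 = 1485.
So a = 33, b = 2255, c = 153, d = 1485.
RR = [a/(a+b)] / [c/(c+d)] = (33/2288) / (153/1638) = 0.01442/0.09341 = 0.15441

0.15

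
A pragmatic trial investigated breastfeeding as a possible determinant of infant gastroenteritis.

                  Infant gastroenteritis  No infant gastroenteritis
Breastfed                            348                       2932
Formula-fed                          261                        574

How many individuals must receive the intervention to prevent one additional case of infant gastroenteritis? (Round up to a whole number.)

5

Risk in treated group = 348/3280 = 0.10610; risk in control = 261/835 = 0.31257.
Absolute risk reduction = 0.31257 − 0.10610 = 0.20648
NNT = 1 / ARR = 1 / 0.20648 = 4.843 → round up → 5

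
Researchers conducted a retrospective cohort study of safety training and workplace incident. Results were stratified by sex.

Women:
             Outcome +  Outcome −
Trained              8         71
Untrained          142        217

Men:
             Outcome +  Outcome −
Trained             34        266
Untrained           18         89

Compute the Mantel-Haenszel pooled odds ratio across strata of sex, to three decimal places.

0.328

OR_MH = Σ(aᵢdᵢ/nᵢ) / Σ(bᵢcᵢ/nᵢ), where nᵢ is the stratum total.
Stratum 1 (Women): n = 438; a·d/n = 8·217/438 = 3.9635; b·c/n = 71·142/438 = 23.0183
Stratum 2 (Men): n = 407; a·d/n = 34·89/407 = 7.4349; b·c/n = 266·18/407 = 11.7641
OR_MH = (3.9635 + 7.4349) / (23.0183 + 11.7641) = 11.3984 / 34.7824 = 0.32770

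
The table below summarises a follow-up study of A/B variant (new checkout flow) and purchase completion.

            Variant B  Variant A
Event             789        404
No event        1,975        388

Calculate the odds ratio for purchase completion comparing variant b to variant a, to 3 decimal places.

0.384

Reading the table with exposure as columns: a = 789 (Variant B, case), b = 1975 (Variant B, non-case), c = 404 (Variant A, case), d = 388.
OR = (a·d)/(b·c) = (789 × 388) / (1975 × 404) = 306132 / 797900 = 0.38367
Exposure is associated with lower odds of purchase completion (OR = 0.38 < 1).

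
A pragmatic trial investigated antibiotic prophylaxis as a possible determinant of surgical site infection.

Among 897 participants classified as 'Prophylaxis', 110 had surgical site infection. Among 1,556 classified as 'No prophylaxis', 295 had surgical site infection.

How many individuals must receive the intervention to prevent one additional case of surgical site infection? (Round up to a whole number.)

Risk in treated group = 110/897 = 0.12263; risk in control = 295/1556 = 0.18959.
Absolute risk reduction = 0.18959 − 0.12263 = 0.06696
NNT = 1 / ARR = 1 / 0.06696 = 14.935 → round up → 15

15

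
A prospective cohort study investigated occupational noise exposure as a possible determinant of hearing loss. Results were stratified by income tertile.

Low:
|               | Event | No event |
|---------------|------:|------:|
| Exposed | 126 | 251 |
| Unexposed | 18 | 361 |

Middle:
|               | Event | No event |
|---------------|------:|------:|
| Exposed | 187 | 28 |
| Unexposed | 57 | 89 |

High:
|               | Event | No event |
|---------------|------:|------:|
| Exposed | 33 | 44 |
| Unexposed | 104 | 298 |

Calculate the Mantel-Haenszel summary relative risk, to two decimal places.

RR_MH = Σ(aᵢ·n₀ᵢ/nᵢ) / Σ(cᵢ·n₁ᵢ/nᵢ), with n₁ᵢ = aᵢ+bᵢ (exposed), n₀ᵢ = cᵢ+dᵢ (unexposed), nᵢ = n₁ᵢ+n₀ᵢ.
Stratum 1 (Low): n₁ = 377, n₀ = 379, n = 756; a·n₀/n = 126·379/756 = 63.1667; c·n₁/n = 18·377/756 = 8.9762
Stratum 2 (Middle): n₁ = 215, n₀ = 146, n = 361; a·n₀/n = 187·146/361 = 75.6288; c·n₁/n = 57·215/361 = 33.9474
Stratum 3 (High): n₁ = 77, n₀ = 402, n = 479; a·n₀/n = 33·402/479 = 27.6952; c·n₁/n = 104·77/479 = 16.7182
RR_MH = (63.1667 + 75.6288 + 27.6952) / (8.9762 + 33.9474 + 16.7182) = 166.4907 / 59.6417 = 2.79151

2.79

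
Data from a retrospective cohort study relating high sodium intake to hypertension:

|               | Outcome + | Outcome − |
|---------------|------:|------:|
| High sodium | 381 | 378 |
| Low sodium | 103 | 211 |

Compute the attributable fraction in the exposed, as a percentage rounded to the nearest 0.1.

Cells: a = 381, b = 378, c = 103, d = 211.
Risk in exposed = 381/759 = 0.50198; risk in unexposed = 103/314 = 0.32803.
RR = 0.50198/0.32803 = 1.53030
AR% = (RR − 1)/RR × 100 = (1.53030 − 1)/1.53030 × 100 = 34.6532%

34.7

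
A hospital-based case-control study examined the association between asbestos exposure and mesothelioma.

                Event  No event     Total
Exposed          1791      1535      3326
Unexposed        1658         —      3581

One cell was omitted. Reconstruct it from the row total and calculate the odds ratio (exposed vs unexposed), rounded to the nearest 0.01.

The missing cell is in the unexposed row: 3581 − 1658 = 1923.
So a = 1791, b = 1535, c = 1658, d = 1923.
OR = (a·d)/(b·c) = (1791 × 1923) / (1535 × 1658) = 3444093 / 2545030 = 1.35326

1.35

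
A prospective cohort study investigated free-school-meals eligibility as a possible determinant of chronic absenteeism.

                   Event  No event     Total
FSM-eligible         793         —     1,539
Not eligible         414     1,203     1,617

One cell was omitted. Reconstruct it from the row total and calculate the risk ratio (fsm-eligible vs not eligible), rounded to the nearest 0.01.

2.01

The missing cell is in the exposed row: 1539 − 793 = 746.
So a = 793, b = 746, c = 414, d = 1203.
RR = [a/(a+b)] / [c/(c+d)] = (793/1539) / (414/1617) = 0.51527/0.25603 = 2.01254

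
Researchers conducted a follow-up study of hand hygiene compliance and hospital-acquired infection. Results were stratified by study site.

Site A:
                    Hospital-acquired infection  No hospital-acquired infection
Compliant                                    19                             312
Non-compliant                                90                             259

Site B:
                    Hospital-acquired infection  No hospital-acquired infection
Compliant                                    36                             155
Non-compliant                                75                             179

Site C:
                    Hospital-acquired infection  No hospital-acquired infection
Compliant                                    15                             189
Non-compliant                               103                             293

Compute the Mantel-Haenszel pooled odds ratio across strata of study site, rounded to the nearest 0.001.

0.291

OR_MH = Σ(aᵢdᵢ/nᵢ) / Σ(bᵢcᵢ/nᵢ), where nᵢ is the stratum total.
Stratum 1 (Site A): n = 680; a·d/n = 19·259/680 = 7.2368; b·c/n = 312·90/680 = 41.2941
Stratum 2 (Site B): n = 445; a·d/n = 36·179/445 = 14.4809; b·c/n = 155·75/445 = 26.1236
Stratum 3 (Site C): n = 600; a·d/n = 15·293/600 = 7.3250; b·c/n = 189·103/600 = 32.4450
OR_MH = (7.2368 + 14.4809 + 7.3250) / (41.2941 + 26.1236 + 32.4450) = 29.0427 / 99.8627 = 0.29083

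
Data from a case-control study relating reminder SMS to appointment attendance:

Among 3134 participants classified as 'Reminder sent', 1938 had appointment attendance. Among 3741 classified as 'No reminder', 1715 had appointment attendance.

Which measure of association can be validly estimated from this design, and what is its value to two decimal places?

1.91

From the description: a = 1938, b = 1196, c = 1715, d = 2026.
This is a case-control study: participants were sampled on outcome status, so risks in the source population cannot be estimated directly — relative risk is not valid here. The odds ratio is the appropriate measure.
OR = (a·d)/(b·c) = (1938 × 2026) / (1196 × 1715) = 3926388 / 2051140 = 1.91425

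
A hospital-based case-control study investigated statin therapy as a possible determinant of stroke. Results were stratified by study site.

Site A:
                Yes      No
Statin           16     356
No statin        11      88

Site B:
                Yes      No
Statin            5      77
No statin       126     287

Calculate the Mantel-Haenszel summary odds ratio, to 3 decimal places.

OR_MH = Σ(aᵢdᵢ/nᵢ) / Σ(bᵢcᵢ/nᵢ), where nᵢ is the stratum total.
Stratum 1 (Site A): n = 471; a·d/n = 16·88/471 = 2.9894; b·c/n = 356·11/471 = 8.3142
Stratum 2 (Site B): n = 495; a·d/n = 5·287/495 = 2.8990; b·c/n = 77·126/495 = 19.6000
OR_MH = (2.9894 + 2.8990) / (8.3142 + 19.6000) = 5.8884 / 27.9142 = 0.21095

0.211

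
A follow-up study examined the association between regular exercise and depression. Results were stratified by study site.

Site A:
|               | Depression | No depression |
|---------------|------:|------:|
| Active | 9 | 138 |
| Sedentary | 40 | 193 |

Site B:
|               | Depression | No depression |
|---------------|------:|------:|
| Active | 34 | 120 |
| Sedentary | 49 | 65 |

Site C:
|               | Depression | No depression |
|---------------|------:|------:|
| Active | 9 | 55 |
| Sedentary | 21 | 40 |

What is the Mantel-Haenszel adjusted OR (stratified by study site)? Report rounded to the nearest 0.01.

0.34

OR_MH = Σ(aᵢdᵢ/nᵢ) / Σ(bᵢcᵢ/nᵢ), where nᵢ is the stratum total.
Stratum 1 (Site A): n = 380; a·d/n = 9·193/380 = 4.5711; b·c/n = 138·40/380 = 14.5263
Stratum 2 (Site B): n = 268; a·d/n = 34·65/268 = 8.2463; b·c/n = 120·49/268 = 21.9403
Stratum 3 (Site C): n = 125; a·d/n = 9·40/125 = 2.8800; b·c/n = 55·21/125 = 9.2400
OR_MH = (4.5711 + 8.2463 + 2.8800) / (14.5263 + 21.9403 + 9.2400) = 15.6973 / 45.7066 = 0.34344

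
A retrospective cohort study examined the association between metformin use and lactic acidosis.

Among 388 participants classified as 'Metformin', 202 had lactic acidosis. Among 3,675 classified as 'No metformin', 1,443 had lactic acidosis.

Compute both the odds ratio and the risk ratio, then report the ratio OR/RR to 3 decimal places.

From the description: a = 202, b = 186, c = 1443, d = 2232.
OR = (202·2232)/(186·1443) = 450864/268398 = 1.67983
Risk in exposed = 202/388 = 0.52062; risk in unexposed = 1443/3675 = 0.39265; RR = 1.32590
OR/RR = 1.67983 / 1.32590 = 1.26694
The outcome is not rare, so the OR lies further from 1 than the RR.

1.267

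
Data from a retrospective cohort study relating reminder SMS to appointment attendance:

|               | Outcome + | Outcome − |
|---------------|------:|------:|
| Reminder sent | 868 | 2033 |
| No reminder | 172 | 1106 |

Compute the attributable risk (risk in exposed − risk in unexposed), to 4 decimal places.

0.1646

Cells: a = 868, b = 2033, c = 172, d = 1106.
Risk in exposed = 868/2901 = 0.299207; risk in unexposed = 172/1278 = 0.134585.
Risk difference = 0.299207 − 0.134585 = 0.164622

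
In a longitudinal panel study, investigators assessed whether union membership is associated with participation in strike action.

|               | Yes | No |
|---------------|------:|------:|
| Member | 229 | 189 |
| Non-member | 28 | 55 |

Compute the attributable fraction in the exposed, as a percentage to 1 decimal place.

38.4

Cells: a = 229, b = 189, c = 28, d = 55.
Risk in exposed = 229/418 = 0.54785; risk in unexposed = 28/83 = 0.33735.
RR = 0.54785/0.33735 = 1.62397
AR% = (RR − 1)/RR × 100 = (1.62397 − 1)/1.62397 × 100 = 38.4227%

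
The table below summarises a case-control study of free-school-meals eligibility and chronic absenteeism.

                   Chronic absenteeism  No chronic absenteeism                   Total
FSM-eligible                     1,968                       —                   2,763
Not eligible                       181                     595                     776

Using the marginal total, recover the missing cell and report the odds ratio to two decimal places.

8.14

The missing cell is in the exposed row: 2763 − 1968 = 795.
So a = 1968, b = 795, c = 181, d = 595.
OR = (a·d)/(b·c) = (1968 × 595) / (795 × 181) = 1170960 / 143895 = 8.13760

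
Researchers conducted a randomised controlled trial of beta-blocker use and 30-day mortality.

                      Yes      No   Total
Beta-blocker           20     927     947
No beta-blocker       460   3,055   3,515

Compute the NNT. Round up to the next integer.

10

Risk in treated group = 20/947 = 0.02112; risk in control = 460/3515 = 0.13087.
Absolute risk reduction = 0.13087 − 0.02112 = 0.10975
NNT = 1 / ARR = 1 / 0.10975 = 9.112 → round up → 10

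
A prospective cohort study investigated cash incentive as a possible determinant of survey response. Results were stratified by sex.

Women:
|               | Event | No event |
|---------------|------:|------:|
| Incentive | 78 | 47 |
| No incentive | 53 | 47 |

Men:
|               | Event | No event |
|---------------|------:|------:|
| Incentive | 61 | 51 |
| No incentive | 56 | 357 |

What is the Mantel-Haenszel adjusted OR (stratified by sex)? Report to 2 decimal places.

OR_MH = Σ(aᵢdᵢ/nᵢ) / Σ(bᵢcᵢ/nᵢ), where nᵢ is the stratum total.
Stratum 1 (Women): n = 225; a·d/n = 78·47/225 = 16.2933; b·c/n = 47·53/225 = 11.0711
Stratum 2 (Men): n = 525; a·d/n = 61·357/525 = 41.4800; b·c/n = 51·56/525 = 5.4400
OR_MH = (16.2933 + 41.4800) / (11.0711 + 5.4400) = 57.7733 / 16.5111 = 3.49906

3.50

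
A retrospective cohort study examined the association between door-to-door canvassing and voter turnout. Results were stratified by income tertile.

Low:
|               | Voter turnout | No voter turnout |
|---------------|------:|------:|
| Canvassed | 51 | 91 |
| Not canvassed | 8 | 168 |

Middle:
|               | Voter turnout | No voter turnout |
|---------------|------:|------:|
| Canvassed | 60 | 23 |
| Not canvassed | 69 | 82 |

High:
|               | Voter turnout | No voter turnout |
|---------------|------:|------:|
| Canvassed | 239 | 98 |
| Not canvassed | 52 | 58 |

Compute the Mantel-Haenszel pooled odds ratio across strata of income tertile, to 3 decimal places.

3.858

OR_MH = Σ(aᵢdᵢ/nᵢ) / Σ(bᵢcᵢ/nᵢ), where nᵢ is the stratum total.
Stratum 1 (Low): n = 318; a·d/n = 51·168/318 = 26.9434; b·c/n = 91·8/318 = 2.2893
Stratum 2 (Middle): n = 234; a·d/n = 60·82/234 = 21.0256; b·c/n = 23·69/234 = 6.7821
Stratum 3 (High): n = 447; a·d/n = 239·58/447 = 31.0112; b·c/n = 98·52/447 = 11.4004
OR_MH = (26.9434 + 21.0256 + 31.0112) / (2.2893 + 6.7821 + 11.4004) = 78.9802 / 20.4718 = 3.85800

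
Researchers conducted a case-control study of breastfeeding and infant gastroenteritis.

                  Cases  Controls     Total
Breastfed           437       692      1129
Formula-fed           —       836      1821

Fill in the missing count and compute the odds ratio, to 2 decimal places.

The missing cell is in the unexposed row: 1821 − 836 = 985.
So a = 437, b = 692, c = 985, d = 836.
OR = (a·d)/(b·c) = (437 × 836) / (692 × 985) = 365332 / 681620 = 0.53598

0.54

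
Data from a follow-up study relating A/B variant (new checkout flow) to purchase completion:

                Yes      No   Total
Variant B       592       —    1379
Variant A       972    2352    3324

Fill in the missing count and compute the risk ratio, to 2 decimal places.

1.47

The missing cell is in the exposed row: 1379 − 592 = 787.
So a = 592, b = 787, c = 972, d = 2352.
RR = [a/(a+b)] / [c/(c+d)] = (592/1379) / (972/3324) = 0.42930/0.29242 = 1.46809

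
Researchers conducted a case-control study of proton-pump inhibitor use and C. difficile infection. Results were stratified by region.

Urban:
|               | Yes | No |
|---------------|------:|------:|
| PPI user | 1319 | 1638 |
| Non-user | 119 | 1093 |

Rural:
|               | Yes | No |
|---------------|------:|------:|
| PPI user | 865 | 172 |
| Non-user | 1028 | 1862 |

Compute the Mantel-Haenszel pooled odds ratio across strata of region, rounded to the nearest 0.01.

8.24

OR_MH = Σ(aᵢdᵢ/nᵢ) / Σ(bᵢcᵢ/nᵢ), where nᵢ is the stratum total.
Stratum 1 (Urban): n = 4169; a·d/n = 1319·1093/4169 = 345.8064; b·c/n = 1638·119/4169 = 46.7551
Stratum 2 (Rural): n = 3927; a·d/n = 865·1862/3927 = 410.1426; b·c/n = 172·1028/3927 = 45.0257
OR_MH = (345.8064 + 410.1426) / (46.7551 + 45.0257) = 755.9490 / 91.7808 = 8.23646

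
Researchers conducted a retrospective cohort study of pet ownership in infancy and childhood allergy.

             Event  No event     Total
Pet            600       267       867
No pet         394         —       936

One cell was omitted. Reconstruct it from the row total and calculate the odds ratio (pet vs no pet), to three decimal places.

3.091

The missing cell is in the unexposed row: 936 − 394 = 542.
So a = 600, b = 267, c = 394, d = 542.
OR = (a·d)/(b·c) = (600 × 542) / (267 × 394) = 325200 / 105198 = 3.09131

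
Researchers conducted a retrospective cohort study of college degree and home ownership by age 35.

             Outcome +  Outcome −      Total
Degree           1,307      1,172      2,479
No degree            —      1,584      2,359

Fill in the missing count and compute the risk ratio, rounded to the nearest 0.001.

The missing cell is in the unexposed row: 2359 − 1584 = 775.
So a = 1307, b = 1172, c = 775, d = 1584.
RR = [a/(a+b)] / [c/(c+d)] = (1307/2479) / (775/2359) = 0.52723/0.32853 = 1.60482

1.605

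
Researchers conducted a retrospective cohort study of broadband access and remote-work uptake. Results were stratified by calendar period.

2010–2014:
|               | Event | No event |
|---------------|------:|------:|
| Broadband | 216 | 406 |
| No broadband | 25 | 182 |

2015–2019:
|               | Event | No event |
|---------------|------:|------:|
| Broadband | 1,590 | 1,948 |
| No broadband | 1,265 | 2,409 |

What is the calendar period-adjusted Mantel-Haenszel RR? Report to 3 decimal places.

1.351

RR_MH = Σ(aᵢ·n₀ᵢ/nᵢ) / Σ(cᵢ·n₁ᵢ/nᵢ), with n₁ᵢ = aᵢ+bᵢ (exposed), n₀ᵢ = cᵢ+dᵢ (unexposed), nᵢ = n₁ᵢ+n₀ᵢ.
Stratum 1 (2010–2014): n₁ = 622, n₀ = 207, n = 829; a·n₀/n = 216·207/829 = 53.9349; c·n₁/n = 25·622/829 = 18.7575
Stratum 2 (2015–2019): n₁ = 3538, n₀ = 3674, n = 7212; a·n₀/n = 1590·3674/7212 = 809.9917; c·n₁/n = 1265·3538/7212 = 620.5727
RR_MH = (53.9349 + 809.9917) / (18.7575 + 620.5727) = 863.9265 / 639.3302 = 1.35130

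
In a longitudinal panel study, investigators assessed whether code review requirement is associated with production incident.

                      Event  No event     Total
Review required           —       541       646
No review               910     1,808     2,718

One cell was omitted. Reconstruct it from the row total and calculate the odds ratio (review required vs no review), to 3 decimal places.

0.386

The missing cell is in the exposed row: 646 − 541 = 105.
So a = 105, b = 541, c = 910, d = 1808.
OR = (a·d)/(b·c) = (105 × 1808) / (541 × 910) = 189840 / 492310 = 0.38561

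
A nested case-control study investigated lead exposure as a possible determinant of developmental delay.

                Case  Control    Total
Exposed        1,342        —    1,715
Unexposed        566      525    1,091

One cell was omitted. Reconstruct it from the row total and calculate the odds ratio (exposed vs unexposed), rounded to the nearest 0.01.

3.34

The missing cell is in the exposed row: 1715 − 1342 = 373.
So a = 1342, b = 373, c = 566, d = 525.
OR = (a·d)/(b·c) = (1342 × 525) / (373 × 566) = 704550 / 211118 = 3.33723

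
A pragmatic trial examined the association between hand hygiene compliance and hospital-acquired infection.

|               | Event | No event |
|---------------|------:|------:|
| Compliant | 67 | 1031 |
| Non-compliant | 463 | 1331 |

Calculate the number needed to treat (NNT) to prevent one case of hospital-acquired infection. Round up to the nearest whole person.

6

Risk in treated group = 67/1098 = 0.06102; risk in control = 463/1794 = 0.25808.
Absolute risk reduction = 0.25808 − 0.06102 = 0.19706
NNT = 1 / ARR = 1 / 0.19706 = 5.075 → round up → 6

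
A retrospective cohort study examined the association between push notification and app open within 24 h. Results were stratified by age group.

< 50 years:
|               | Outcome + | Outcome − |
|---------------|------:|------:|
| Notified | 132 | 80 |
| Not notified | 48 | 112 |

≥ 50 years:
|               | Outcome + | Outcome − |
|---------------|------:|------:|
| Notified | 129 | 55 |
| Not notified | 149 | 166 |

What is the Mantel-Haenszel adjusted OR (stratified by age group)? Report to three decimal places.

OR_MH = Σ(aᵢdᵢ/nᵢ) / Σ(bᵢcᵢ/nᵢ), where nᵢ is the stratum total.
Stratum 1 (< 50 years): n = 372; a·d/n = 132·112/372 = 39.7419; b·c/n = 80·48/372 = 10.3226
Stratum 2 (≥ 50 years): n = 499; a·d/n = 129·166/499 = 42.9138; b·c/n = 55·149/499 = 16.4228
OR_MH = (39.7419 + 42.9138) / (10.3226 + 16.4228) = 82.6558 / 26.7454 = 3.09046

3.090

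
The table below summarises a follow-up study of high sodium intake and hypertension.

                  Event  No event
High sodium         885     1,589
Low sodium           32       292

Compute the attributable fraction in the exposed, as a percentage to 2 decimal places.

72.39

Cells: a = 885, b = 1589, c = 32, d = 292.
Risk in exposed = 885/2474 = 0.35772; risk in unexposed = 32/324 = 0.09877.
RR = 0.35772/0.09877 = 3.62192
AR% = (RR − 1)/RR × 100 = (3.62192 − 1)/3.62192 × 100 = 72.3903%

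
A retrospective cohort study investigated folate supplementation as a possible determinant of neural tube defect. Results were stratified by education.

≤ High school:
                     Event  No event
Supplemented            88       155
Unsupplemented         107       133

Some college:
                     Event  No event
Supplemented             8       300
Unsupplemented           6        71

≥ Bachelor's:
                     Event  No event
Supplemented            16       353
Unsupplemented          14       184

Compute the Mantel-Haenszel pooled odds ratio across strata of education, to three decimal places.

OR_MH = Σ(aᵢdᵢ/nᵢ) / Σ(bᵢcᵢ/nᵢ), where nᵢ is the stratum total.
Stratum 1 (≤ High school): n = 483; a·d/n = 88·133/483 = 24.2319; b·c/n = 155·107/483 = 34.3375
Stratum 2 (Some college): n = 385; a·d/n = 8·71/385 = 1.4753; b·c/n = 300·6/385 = 4.6753
Stratum 3 (≥ Bachelor's): n = 567; a·d/n = 16·184/567 = 5.1922; b·c/n = 353·14/567 = 8.7160
OR_MH = (24.2319 + 1.4753 + 5.1922) / (34.3375 + 4.6753 + 8.7160) = 30.8994 / 47.7288 = 0.64740

0.647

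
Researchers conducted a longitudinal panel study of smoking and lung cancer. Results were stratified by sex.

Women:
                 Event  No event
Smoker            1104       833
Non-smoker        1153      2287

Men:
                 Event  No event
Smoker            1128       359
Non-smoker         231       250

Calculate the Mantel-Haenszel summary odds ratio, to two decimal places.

2.78

OR_MH = Σ(aᵢdᵢ/nᵢ) / Σ(bᵢcᵢ/nᵢ), where nᵢ is the stratum total.
Stratum 1 (Women): n = 5377; a·d/n = 1104·2287/5377 = 469.5644; b·c/n = 833·1153/5377 = 178.6217
Stratum 2 (Men): n = 1968; a·d/n = 1128·250/1968 = 143.2927; b·c/n = 359·231/1968 = 42.1387
OR_MH = (469.5644 + 143.2927) / (178.6217 + 42.1387) = 612.8571 / 220.7604 = 2.77612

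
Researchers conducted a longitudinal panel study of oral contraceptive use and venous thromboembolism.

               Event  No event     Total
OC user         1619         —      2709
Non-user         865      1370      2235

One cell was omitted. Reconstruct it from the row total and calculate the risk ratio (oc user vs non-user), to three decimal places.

The missing cell is in the exposed row: 2709 − 1619 = 1090.
So a = 1619, b = 1090, c = 865, d = 1370.
RR = [a/(a+b)] / [c/(c+d)] = (1619/2709) / (865/2235) = 0.59764/0.38702 = 1.54418

1.544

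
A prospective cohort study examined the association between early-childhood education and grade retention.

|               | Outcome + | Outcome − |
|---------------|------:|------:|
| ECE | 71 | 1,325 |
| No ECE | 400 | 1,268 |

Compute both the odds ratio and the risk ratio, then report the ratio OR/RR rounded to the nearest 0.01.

Cells: a = 71, b = 1325, c = 400, d = 1268.
OR = (71·1268)/(1325·400) = 90028/530000 = 0.16986
Risk in exposed = 71/1396 = 0.05086; risk in unexposed = 400/1668 = 0.23981; RR = 0.21208
OR/RR = 0.16986 / 0.21208 = 0.80093
The outcome is not rare, so the OR lies further from 1 than the RR.

0.80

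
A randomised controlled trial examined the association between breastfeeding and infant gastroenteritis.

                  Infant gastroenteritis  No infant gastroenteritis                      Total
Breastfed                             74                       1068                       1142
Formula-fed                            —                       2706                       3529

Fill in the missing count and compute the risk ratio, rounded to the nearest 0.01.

0.28

The missing cell is in the unexposed row: 3529 − 2706 = 823.
So a = 74, b = 1068, c = 823, d = 2706.
RR = [a/(a+b)] / [c/(c+d)] = (74/1142) / (823/3529) = 0.06480/0.23321 = 0.27785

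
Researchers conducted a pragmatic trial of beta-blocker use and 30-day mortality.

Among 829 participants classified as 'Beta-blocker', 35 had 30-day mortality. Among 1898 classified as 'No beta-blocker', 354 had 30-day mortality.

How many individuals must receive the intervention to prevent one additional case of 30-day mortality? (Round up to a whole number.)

Risk in treated group = 35/829 = 0.04222; risk in control = 354/1898 = 0.18651.
Absolute risk reduction = 0.18651 − 0.04222 = 0.14429
NNT = 1 / ARR = 1 / 0.14429 = 6.930 → round up → 7

7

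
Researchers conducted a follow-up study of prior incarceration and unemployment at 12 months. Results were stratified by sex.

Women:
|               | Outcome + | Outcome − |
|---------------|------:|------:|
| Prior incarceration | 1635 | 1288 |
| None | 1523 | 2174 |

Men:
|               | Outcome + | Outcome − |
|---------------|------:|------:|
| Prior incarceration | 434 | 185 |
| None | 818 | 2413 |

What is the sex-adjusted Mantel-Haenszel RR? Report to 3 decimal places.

RR_MH = Σ(aᵢ·n₀ᵢ/nᵢ) / Σ(cᵢ·n₁ᵢ/nᵢ), with n₁ᵢ = aᵢ+bᵢ (exposed), n₀ᵢ = cᵢ+dᵢ (unexposed), nᵢ = n₁ᵢ+n₀ᵢ.
Stratum 1 (Women): n₁ = 2923, n₀ = 3697, n = 6620; a·n₀/n = 1635·3697/6620 = 913.0808; c·n₁/n = 1523·2923/6620 = 672.4666
Stratum 2 (Men): n₁ = 619, n₀ = 3231, n = 3850; a·n₀/n = 434·3231/3850 = 364.2218; c·n₁/n = 818·619/3850 = 131.5174
RR_MH = (913.0808 + 364.2218) / (672.4666 + 131.5174) = 1277.3026 / 803.9840 = 1.58872

1.589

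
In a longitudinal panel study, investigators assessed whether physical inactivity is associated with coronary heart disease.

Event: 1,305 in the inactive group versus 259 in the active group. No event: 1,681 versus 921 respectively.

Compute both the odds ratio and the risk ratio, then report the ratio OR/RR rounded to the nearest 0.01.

From the description: a = 1305, b = 1681, c = 259, d = 921.
OR = (1305·921)/(1681·259) = 1201905/435379 = 2.76059
Risk in exposed = 1305/2986 = 0.43704; risk in unexposed = 259/1180 = 0.21949; RR = 1.99115
OR/RR = 2.76059 / 1.99115 = 1.38644
The outcome is not rare, so the OR lies further from 1 than the RR.

1.39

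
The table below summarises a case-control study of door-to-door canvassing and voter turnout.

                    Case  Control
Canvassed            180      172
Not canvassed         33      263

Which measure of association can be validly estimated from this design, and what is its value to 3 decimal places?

Cells: a = 180, b = 172, c = 33, d = 263.
This is a case-control study: participants were sampled on outcome status, so risks in the source population cannot be estimated directly — relative risk is not valid here. The odds ratio is the appropriate measure.
OR = (a·d)/(b·c) = (180 × 263) / (172 × 33) = 47340 / 5676 = 8.34038

8.340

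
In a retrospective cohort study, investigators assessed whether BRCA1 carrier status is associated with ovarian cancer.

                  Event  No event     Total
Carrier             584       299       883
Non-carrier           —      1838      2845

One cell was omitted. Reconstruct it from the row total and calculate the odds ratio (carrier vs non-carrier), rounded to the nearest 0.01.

3.56

The missing cell is in the unexposed row: 2845 − 1838 = 1007.
So a = 584, b = 299, c = 1007, d = 1838.
OR = (a·d)/(b·c) = (584 × 1838) / (299 × 1007) = 1073392 / 301093 = 3.56498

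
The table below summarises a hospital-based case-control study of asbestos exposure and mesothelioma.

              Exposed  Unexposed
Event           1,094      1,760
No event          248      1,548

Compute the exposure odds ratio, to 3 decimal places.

Reading the table with exposure as columns: a = 1094 (Exposed, case), b = 248 (Exposed, non-case), c = 1760 (Unexposed, case), d = 1548.
OR = (a·d)/(b·c) = (1094 × 1548) / (248 × 1760) = 1693512 / 436480 = 3.87993
The odds of mesothelioma are about 3.88 times as high in the exposed group.

3.880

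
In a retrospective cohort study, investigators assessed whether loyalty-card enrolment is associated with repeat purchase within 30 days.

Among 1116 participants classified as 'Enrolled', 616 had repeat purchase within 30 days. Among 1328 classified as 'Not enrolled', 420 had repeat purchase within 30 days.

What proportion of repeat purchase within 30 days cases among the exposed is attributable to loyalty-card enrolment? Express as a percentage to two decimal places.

42.70

From the description: a = 616, b = 500, c = 420, d = 908.
Risk in exposed = 616/1116 = 0.55197; risk in unexposed = 420/1328 = 0.31627.
RR = 0.55197/0.31627 = 1.74528
AR% = (RR − 1)/RR × 100 = (1.74528 − 1)/1.74528 × 100 = 42.7026%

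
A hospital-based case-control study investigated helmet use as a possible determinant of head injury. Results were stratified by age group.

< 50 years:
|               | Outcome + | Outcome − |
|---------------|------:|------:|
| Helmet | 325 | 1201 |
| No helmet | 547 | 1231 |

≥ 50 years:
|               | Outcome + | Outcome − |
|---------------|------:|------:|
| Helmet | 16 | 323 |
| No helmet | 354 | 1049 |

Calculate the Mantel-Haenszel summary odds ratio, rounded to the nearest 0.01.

0.49

OR_MH = Σ(aᵢdᵢ/nᵢ) / Σ(bᵢcᵢ/nᵢ), where nᵢ is the stratum total.
Stratum 1 (< 50 years): n = 3304; a·d/n = 325·1231/3304 = 121.0881; b·c/n = 1201·547/3304 = 198.8338
Stratum 2 (≥ 50 years): n = 1742; a·d/n = 16·1049/1742 = 9.6349; b·c/n = 323·354/1742 = 65.6383
OR_MH = (121.0881 + 9.6349) / (198.8338 + 65.6383) = 130.7230 / 264.4722 = 0.49428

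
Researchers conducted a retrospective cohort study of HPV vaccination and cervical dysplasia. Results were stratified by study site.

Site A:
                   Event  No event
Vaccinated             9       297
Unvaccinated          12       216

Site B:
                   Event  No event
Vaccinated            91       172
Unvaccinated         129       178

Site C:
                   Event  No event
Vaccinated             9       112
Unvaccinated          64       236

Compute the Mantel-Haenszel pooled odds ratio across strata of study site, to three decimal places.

OR_MH = Σ(aᵢdᵢ/nᵢ) / Σ(bᵢcᵢ/nᵢ), where nᵢ is the stratum total.
Stratum 1 (Site A): n = 534; a·d/n = 9·216/534 = 3.6404; b·c/n = 297·12/534 = 6.6742
Stratum 2 (Site B): n = 570; a·d/n = 91·178/570 = 28.4175; b·c/n = 172·129/570 = 38.9263
Stratum 3 (Site C): n = 421; a·d/n = 9·236/421 = 5.0451; b·c/n = 112·64/421 = 17.0261
OR_MH = (3.6404 + 28.4175 + 5.0451) / (6.6742 + 38.9263 + 17.0261) = 37.1031 / 62.6266 = 0.59245

0.592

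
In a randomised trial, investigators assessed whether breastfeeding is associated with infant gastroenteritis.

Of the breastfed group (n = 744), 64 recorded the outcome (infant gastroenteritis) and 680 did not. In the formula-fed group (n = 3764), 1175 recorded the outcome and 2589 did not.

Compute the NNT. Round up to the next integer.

5

Risk in treated group = 64/744 = 0.08602; risk in control = 1175/3764 = 0.31217.
Absolute risk reduction = 0.31217 − 0.08602 = 0.22615
NNT = 1 / ARR = 1 / 0.22615 = 4.422 → round up → 5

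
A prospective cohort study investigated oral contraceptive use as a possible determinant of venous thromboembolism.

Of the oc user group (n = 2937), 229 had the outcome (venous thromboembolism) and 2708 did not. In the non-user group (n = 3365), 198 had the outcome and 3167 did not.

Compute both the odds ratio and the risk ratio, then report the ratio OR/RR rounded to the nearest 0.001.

From the description: a = 229, b = 2708, c = 198, d = 3167.
OR = (229·3167)/(2708·198) = 725243/536184 = 1.35260
Risk in exposed = 229/2937 = 0.07797; risk in unexposed = 198/3365 = 0.05884; RR = 1.32511
OR/RR = 1.35260 / 1.32511 = 1.02075
The outcome is rare in both groups, so OR ≈ RR (ratio near 1).

1.021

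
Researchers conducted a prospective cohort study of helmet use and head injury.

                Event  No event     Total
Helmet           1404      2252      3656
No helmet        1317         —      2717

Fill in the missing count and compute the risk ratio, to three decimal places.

0.792

The missing cell is in the unexposed row: 2717 − 1317 = 1400.
So a = 1404, b = 2252, c = 1317, d = 1400.
RR = [a/(a+b)] / [c/(c+d)] = (1404/3656) / (1317/2717) = 0.38403/0.48473 = 0.79225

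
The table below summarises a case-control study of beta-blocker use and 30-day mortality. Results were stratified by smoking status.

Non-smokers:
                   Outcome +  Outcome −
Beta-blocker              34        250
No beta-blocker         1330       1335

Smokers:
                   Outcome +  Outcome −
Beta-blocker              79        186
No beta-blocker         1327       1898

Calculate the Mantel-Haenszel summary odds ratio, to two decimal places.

OR_MH = Σ(aᵢdᵢ/nᵢ) / Σ(bᵢcᵢ/nᵢ), where nᵢ is the stratum total.
Stratum 1 (Non-smokers): n = 2949; a·d/n = 34·1335/2949 = 15.3917; b·c/n = 250·1330/2949 = 112.7501
Stratum 2 (Smokers): n = 3490; a·d/n = 79·1898/3490 = 42.9633; b·c/n = 186·1327/3490 = 70.7226
OR_MH = (15.3917 + 42.9633) / (112.7501 + 70.7226) = 58.3550 / 183.4727 = 0.31806

0.32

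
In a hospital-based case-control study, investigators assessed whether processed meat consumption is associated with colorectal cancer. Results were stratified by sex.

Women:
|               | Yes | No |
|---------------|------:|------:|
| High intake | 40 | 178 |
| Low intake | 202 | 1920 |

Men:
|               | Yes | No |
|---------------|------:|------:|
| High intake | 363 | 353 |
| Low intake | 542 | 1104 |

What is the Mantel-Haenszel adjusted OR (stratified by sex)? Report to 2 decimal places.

2.10

OR_MH = Σ(aᵢdᵢ/nᵢ) / Σ(bᵢcᵢ/nᵢ), where nᵢ is the stratum total.
Stratum 1 (Women): n = 2340; a·d/n = 40·1920/2340 = 32.8205; b·c/n = 178·202/2340 = 15.3658
Stratum 2 (Men): n = 2362; a·d/n = 363·1104/2362 = 169.6664; b·c/n = 353·542/2362 = 81.0017
OR_MH = (32.8205 + 169.6664) / (15.3658 + 81.0017) = 202.4869 / 96.3675 = 2.10119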